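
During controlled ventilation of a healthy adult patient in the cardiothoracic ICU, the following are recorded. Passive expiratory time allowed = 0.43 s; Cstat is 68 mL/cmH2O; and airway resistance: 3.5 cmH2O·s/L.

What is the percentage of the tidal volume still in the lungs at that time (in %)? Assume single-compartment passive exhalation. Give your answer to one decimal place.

τ = R × C = 3.5 × 68 mL/cmH2O = 3.5 × 0.068 L/cmH2O = 0.238 s.
Passive exhalation: V(t)/V₀ = e^(−t/τ) = e^(−0.43/0.238) = 0.1642.
Fraction remaining = 0.1642 → 16.42%.

16.4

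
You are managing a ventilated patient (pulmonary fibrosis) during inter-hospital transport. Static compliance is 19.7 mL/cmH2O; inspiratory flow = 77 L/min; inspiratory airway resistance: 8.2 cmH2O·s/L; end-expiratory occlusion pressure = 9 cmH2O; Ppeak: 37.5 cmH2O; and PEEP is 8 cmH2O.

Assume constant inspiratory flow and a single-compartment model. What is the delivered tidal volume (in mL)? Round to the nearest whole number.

354

Flow: 77 L/min ÷ 60 = 1.2833 L/s.
Total PEEP = 9 cmH2O (set 8 + intrinsic 1); this is the baseline alveolar pressure.
Equation of motion (constant flow): PIP = Vt/C + R·V̇ + PEEP.
Vt/C = PIP − R·V̇ − PEEP = 37.5 − 10.523 − 9 = 17.977 cmH2O.
Vt = C × 17.977 = 19.7 × 17.977 = 354.15 mL.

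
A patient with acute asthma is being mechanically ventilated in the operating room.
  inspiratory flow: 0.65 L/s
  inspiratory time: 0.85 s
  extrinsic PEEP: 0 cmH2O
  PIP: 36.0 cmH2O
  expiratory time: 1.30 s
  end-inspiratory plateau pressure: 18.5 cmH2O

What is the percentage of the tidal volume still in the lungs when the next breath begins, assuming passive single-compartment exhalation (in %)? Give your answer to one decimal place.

19.9

Vt = flow × Ti = 0.65 L/s × 0.85 s × 1000 mL/L = 552.5 mL.
R = (PIP − Pplat)/V̇ = (36.0 − 18.5) / 0.65 = 17.5/0.65 = 26.923 cmH2O·s/L.
C = Vt/(Pplat − PEEP) = 552.5 / (18.5 − 0) = 552.5/18.5 = 29.865 mL/cmH2O.
τ = R × C = 26.923 × 0.02987 L/cmH2O = 0.8042 s.
Fraction remaining at end-expiration = e^(−Te/τ) = e^(−1.30/0.8042) = 0.1986 → 19.86%.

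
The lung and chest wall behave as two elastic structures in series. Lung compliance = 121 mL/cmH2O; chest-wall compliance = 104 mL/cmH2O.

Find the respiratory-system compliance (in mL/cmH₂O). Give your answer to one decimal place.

55.9

Lung and chest wall are elastances in series: 1/Crs = 1/CL + 1/Ccw.
1/Crs = 1/121 + 1/104 = 0.01788.
Crs = 55.928 mL/cmH2O.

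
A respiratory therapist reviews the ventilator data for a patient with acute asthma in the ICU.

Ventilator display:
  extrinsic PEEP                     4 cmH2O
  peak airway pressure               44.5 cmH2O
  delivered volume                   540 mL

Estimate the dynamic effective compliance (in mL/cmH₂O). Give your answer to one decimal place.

Dynamic compliance = Vt / (PIP − PEEP) = 540 / (44.5 − 4) = 540 / 40.5 = 13.333 mL/cmH2O.

13.3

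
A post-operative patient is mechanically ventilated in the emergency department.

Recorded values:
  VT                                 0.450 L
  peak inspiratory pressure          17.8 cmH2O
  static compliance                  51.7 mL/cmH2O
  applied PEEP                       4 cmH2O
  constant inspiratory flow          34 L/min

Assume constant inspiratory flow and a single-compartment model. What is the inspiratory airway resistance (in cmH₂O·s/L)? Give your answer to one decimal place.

9.0

Flow: 34 L/min ÷ 60 = 0.5667 L/s.
Equation of motion (constant flow): PIP = Vt/C + R·V̇ + PEEP.
R·V̇ = PIP − Vt/C − PEEP = 17.8 − 450/51.7 − 4 = 17.8 − 8.704 − 4 = 5.096 cmH2O.
R = 5.096 / 0.5667 = 8.992 cmH2O·s/L.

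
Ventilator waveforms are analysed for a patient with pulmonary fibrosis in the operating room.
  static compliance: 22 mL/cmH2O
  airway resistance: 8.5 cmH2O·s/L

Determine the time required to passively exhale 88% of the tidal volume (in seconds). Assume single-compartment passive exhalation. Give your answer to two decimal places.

0.40

τ = R × C = 8.5 × 22 mL/cmH2O = 8.5 × 0.022 L/cmH2O = 0.187 s.
Exhaled fraction f = 1 − e^(−t/τ) → t = −τ·ln(1 − f) = −0.187·ln(0.12) = 0.3965 s.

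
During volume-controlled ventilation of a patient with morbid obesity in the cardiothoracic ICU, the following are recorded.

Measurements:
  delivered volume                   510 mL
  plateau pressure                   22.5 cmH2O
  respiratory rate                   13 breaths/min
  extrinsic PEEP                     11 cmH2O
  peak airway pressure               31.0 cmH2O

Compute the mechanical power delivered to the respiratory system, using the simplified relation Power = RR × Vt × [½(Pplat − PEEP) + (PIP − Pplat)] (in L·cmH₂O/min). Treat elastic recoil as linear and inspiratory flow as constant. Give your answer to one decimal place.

Per-breath work = Vt × [½(Pplat−PEEP) + (PIP−Pplat)] = 0.510 × [0.5×11.5 + 8.5] = 0.510 × 14.25 = 7.268 L·cmH2O.
Power = 13 × 7.268 = 94.484 L·cmH2O/min.

94.5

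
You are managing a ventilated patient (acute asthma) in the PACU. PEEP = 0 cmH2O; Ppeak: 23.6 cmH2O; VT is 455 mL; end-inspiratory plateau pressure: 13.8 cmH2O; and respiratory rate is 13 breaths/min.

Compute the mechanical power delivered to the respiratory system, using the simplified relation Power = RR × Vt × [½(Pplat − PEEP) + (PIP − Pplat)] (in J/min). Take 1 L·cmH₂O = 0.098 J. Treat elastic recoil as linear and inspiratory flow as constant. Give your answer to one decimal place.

9.7

Per-breath work = Vt × [½(Pplat−PEEP) + (PIP−Pplat)] = 0.455 × [0.5×13.8 + 9.8] = 0.455 × 16.7 = 7.599 L·cmH2O.
Power = 13 × 7.599 = 98.787 L·cmH2O/min.
× 0.098 J/(L·cmH2O) → 9.681 J/min.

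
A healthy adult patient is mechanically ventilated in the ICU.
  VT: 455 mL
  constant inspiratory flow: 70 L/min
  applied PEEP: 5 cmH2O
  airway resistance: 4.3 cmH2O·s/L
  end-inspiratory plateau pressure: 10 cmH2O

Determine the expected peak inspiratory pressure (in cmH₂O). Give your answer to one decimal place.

Flow: 70 L/min ÷ 60 = 1.1667 L/s.
PIP = Pplat + Raw × flow = 10 + 4.3 × 1.1667 = 10 + 5.017 = 15.017 cmH2O.

15.0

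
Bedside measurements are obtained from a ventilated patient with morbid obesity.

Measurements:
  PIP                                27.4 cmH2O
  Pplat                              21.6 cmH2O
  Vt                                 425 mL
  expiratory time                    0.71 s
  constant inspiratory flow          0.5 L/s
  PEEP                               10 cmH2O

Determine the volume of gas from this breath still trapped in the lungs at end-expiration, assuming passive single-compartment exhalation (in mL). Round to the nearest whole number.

80

R = (PIP − Pplat)/V̇ = (27.4 − 21.6) / 0.5 = 5.8/0.5 = 11.6 cmH2O·s/L.
C = Vt/(Pplat − PEEP) = 425.0 / (21.6 − 10) = 425.0/11.6 = 36.638 mL/cmH2O.
τ = R × C = 11.6 × 0.03664 L/cmH2O = 0.425 s.
Fraction remaining = e^(−Te/τ) = e^(−0.71/0.425) = 0.1881.
Trapped volume = 425.0 × 0.1881 = 79.943 mL.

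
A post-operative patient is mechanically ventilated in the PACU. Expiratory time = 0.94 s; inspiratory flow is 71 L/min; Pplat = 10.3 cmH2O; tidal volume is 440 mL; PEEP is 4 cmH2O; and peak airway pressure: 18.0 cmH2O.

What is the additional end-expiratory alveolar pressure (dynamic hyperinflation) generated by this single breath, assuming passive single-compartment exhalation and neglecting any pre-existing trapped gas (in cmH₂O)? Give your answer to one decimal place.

0.8

Flow: 71 L/min ÷ 60 = 1.1833 L/s.
R = (PIP − Pplat)/V̇ = (18.0 − 10.3) / 1.1833 = 7.7/1.1833 = 6.507 cmH2O·s/L.
C = Vt/(Pplat − PEEP) = 440.0 / (10.3 − 4) = 440.0/6.3 = 69.841 mL/cmH2O.
τ = R × C = 6.507 × 0.06984 L/cmH2O = 0.4544 s.
Fraction remaining = e^(−Te/τ) = e^(−0.94/0.4544) = 0.1264; trapped volume = 440.0 × 0.1264 = 55.616 mL.
Additional alveolar pressure from trapping ≈ V_trapped / C = 55.616 / 69.841 = 0.7963 cmH2O.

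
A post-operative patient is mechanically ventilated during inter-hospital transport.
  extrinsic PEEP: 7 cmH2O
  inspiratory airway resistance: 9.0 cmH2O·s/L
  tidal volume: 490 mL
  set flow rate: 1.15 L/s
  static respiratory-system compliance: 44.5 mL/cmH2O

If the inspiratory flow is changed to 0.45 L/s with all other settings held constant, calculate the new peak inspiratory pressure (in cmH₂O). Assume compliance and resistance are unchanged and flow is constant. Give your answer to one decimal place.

PIP = Vt/C + R·V̇ + PEEP (constant-flow equation of motion).
Only the resistive term changes: ΔPIP = R × ΔV̇ = 9.0 × (0.45 − 1.15) = 9.0 × -0.7 = -6.3 cmH2O.
Original PIP = 490/44.5 + 9.0×1.15 + 7 = 28.361 cmH2O; new PIP = 28.361 + (-6.3) = 22.061 cmH2O.

22.1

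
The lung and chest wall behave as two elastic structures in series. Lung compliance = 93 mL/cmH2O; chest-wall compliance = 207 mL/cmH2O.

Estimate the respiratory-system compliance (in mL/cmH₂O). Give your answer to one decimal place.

64.2

Lung and chest wall are elastances in series: 1/Crs = 1/CL + 1/Ccw.
1/Crs = 1/93 + 1/207 = 0.01558.
Crs = 64.185 mL/cmH2O.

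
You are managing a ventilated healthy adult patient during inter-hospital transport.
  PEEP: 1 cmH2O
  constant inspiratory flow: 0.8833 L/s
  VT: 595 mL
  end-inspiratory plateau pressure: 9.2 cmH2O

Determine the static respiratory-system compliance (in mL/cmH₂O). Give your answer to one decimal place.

Cstat = Vt / (Pplat − PEEP) = 595 / (9.2 − 1) = 595 / 8.2 = 72.561 mL/cmH2O.

72.6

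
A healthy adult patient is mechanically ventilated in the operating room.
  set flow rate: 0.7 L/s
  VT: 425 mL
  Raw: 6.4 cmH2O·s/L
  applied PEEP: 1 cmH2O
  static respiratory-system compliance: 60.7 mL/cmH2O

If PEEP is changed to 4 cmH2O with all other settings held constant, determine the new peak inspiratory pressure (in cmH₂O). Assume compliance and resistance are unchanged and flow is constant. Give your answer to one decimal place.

15.5

PIP = Vt/C + R·V̇ + PEEP (constant-flow equation of motion).
Only the baseline term changes: ΔPIP = ΔPEEP = 4 − 1 = 3.0 cmH2O.
Original PIP = 425/60.7 + 6.4×0.7 + 1 = 12.482 cmH2O; new PIP = 12.482 + (3.0) = 15.482 cmH2O.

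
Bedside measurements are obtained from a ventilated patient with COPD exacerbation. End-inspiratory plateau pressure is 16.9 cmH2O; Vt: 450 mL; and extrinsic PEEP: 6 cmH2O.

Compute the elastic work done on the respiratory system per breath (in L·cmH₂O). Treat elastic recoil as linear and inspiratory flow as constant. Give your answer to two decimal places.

2.45

Elastic work ≈ ½ × (Pplat − PEEP) × Vt = 0.5 × (16.9 − 6) × 0.450 L = 0.5 × 10.9 × 0.450 = 2.453 L·cmH2O.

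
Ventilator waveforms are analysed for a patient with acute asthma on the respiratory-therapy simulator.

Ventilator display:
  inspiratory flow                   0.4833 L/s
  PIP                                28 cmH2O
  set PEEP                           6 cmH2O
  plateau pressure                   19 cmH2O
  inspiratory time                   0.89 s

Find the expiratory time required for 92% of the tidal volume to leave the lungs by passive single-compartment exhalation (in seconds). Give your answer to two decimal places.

1.56

Vt = flow × Ti = 0.4833 L/s × 0.89 s × 1000 mL/L = 430.14 mL.
R = (PIP − Pplat)/V̇ = (28 − 19) / 0.4833 = 9.0/0.4833 = 18.622 cmH2O·s/L.
C = Vt/(Pplat − PEEP) = 430.14 / (19 − 6) = 430.14/13.0 = 33.088 mL/cmH2O.
τ = R × C = 18.622 × 0.03309 L/cmH2O = 0.6162 s.
t = −τ·ln(1 − 0.92) = −0.6162·ln(0.08) = 1.556 s.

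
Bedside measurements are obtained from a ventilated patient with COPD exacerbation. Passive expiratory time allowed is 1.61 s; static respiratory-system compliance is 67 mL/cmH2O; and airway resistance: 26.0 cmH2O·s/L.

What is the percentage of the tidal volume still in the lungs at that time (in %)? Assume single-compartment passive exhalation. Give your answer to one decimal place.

τ = R × C = 26.0 × 67 mL/cmH2O = 26.0 × 0.067 L/cmH2O = 1.742 s.
Passive exhalation: V(t)/V₀ = e^(−t/τ) = e^(−1.61/1.742) = 0.3968.
Fraction remaining = 0.3968 → 39.68%.

39.7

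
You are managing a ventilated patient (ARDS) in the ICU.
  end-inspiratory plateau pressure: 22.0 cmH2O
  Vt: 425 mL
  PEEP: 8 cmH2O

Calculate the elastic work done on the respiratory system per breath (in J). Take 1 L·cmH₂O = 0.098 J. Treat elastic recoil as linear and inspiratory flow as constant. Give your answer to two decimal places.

Elastic work ≈ ½ × (Pplat − PEEP) × Vt = 0.5 × (22.0 − 8) × 0.425 L = 0.5 × 14.0 × 0.425 = 2.975 L·cmH2O.
× 0.098 J/(L·cmH2O) → 0.2916 J.

0.29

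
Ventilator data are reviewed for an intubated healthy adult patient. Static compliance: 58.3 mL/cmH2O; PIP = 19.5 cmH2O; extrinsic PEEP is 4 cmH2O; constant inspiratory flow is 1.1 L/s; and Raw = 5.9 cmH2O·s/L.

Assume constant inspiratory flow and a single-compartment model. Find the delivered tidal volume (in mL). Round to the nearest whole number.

Equation of motion (constant flow): PIP = Vt/C + R·V̇ + PEEP.
Vt/C = PIP − R·V̇ − PEEP = 19.5 − 6.49 − 4 = 9.01 cmH2O.
Vt = C × 9.01 = 58.3 × 9.01 = 525.28 mL.

525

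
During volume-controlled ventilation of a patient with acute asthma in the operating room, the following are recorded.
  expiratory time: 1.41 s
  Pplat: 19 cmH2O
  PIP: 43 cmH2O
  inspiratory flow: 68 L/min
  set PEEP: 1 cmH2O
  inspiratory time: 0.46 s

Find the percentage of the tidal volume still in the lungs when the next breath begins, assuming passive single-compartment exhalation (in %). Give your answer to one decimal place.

10.0

Flow: 68 L/min ÷ 60 = 1.1333 L/s.
Vt = flow × Ti = 1.1333 L/s × 0.46 s × 1000 mL/L = 521.32 mL.
R = (PIP − Pplat)/V̇ = (43 − 19) / 1.1333 = 24.0/1.1333 = 21.177 cmH2O·s/L.
C = Vt/(Pplat − PEEP) = 521.32 / (19 − 1) = 521.32/18.0 = 28.962 mL/cmH2O.
τ = R × C = 21.177 × 0.02896 L/cmH2O = 0.6133 s.
Fraction remaining at end-expiration = e^(−Te/τ) = e^(−1.41/0.6133) = 0.1004 → 10.04%.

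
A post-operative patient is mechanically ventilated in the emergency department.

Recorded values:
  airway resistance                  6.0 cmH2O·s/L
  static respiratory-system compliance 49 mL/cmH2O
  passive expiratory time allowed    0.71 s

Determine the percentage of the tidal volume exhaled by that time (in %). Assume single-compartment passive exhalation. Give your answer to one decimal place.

91.1

τ = R × C = 6.0 × 49 mL/cmH2O = 6.0 × 0.049 L/cmH2O = 0.294 s.
Passive exhalation: V(t)/V₀ = e^(−t/τ) = e^(−0.71/0.294) = 0.08937.
Fraction exhaled = 1 − 0.08937 = 0.9106 → 91.06%.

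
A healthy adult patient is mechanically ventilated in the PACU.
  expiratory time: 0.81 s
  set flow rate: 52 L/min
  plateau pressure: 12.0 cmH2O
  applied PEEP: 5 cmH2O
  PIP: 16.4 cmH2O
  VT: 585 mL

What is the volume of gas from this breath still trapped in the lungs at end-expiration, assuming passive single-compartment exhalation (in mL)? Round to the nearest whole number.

87

Flow: 52 L/min ÷ 60 = 0.8667 L/s.
R = (PIP − Pplat)/V̇ = (16.4 − 12.0) / 0.8667 = 4.4/0.8667 = 5.077 cmH2O·s/L.
C = Vt/(Pplat − PEEP) = 585.0 / (12.0 − 5) = 585.0/7.0 = 83.571 mL/cmH2O.
τ = R × C = 5.077 × 0.08357 L/cmH2O = 0.4243 s.
Fraction remaining = e^(−Te/τ) = e^(−0.81/0.4243) = 0.1482.
Trapped volume = 585.0 × 0.1482 = 86.697 mL.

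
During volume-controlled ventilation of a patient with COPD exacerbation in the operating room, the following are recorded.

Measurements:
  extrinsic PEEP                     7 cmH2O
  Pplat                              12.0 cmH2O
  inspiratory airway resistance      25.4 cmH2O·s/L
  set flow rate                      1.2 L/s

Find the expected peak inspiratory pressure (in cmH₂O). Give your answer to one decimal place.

PIP = Pplat + Raw × flow = 12.0 + 25.4 × 1.2 = 12.0 + 30.48 = 42.48 cmH2O.

42.5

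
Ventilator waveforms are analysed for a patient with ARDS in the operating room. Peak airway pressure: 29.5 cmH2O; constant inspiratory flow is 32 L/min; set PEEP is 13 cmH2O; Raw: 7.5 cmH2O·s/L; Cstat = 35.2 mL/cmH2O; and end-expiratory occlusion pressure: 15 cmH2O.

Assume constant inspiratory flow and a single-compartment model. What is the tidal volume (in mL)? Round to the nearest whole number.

370

Flow: 32 L/min ÷ 60 = 0.5333 L/s.
Total PEEP = 15 cmH2O (set 13 + intrinsic 2); this is the baseline alveolar pressure.
Equation of motion (constant flow): PIP = Vt/C + R·V̇ + PEEP.
Vt/C = PIP − R·V̇ − PEEP = 29.5 − 4.0 − 15 = 10.5 cmH2O.
Vt = C × 10.5 = 35.2 × 10.5 = 369.6 mL.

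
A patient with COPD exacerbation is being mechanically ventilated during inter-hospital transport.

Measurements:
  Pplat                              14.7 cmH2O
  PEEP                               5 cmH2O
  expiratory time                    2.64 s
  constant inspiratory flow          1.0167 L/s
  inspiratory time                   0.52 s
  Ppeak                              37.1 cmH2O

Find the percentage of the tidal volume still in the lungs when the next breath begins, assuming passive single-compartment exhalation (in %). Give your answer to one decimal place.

Vt = flow × Ti = 1.0167 L/s × 0.52 s × 1000 mL/L = 528.68 mL.
R = (PIP − Pplat)/V̇ = (37.1 − 14.7) / 1.0167 = 22.4/1.0167 = 22.032 cmH2O·s/L.
C = Vt/(Pplat − PEEP) = 528.68 / (14.7 − 5) = 528.68/9.7 = 54.503 mL/cmH2O.
τ = R × C = 22.032 × 0.0545 L/cmH2O = 1.201 s.
Fraction remaining at end-expiration = e^(−Te/τ) = e^(−2.64/1.201) = 0.111 → 11.1%.

11.1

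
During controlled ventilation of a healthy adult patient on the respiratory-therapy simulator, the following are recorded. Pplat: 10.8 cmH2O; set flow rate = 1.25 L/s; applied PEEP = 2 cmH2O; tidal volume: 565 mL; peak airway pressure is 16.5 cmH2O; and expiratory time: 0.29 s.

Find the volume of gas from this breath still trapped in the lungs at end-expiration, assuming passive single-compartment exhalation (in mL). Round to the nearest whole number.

210

R = (PIP − Pplat)/V̇ = (16.5 − 10.8) / 1.25 = 5.7/1.25 = 4.56 cmH2O·s/L.
C = Vt/(Pplat − PEEP) = 565.0 / (10.8 − 2) = 565.0/8.8 = 64.205 mL/cmH2O.
τ = R × C = 4.56 × 0.06421 L/cmH2O = 0.2928 s.
Fraction remaining = e^(−Te/τ) = e^(−0.29/0.2928) = 0.3714.
Trapped volume = 565.0 × 0.3714 = 209.84 mL.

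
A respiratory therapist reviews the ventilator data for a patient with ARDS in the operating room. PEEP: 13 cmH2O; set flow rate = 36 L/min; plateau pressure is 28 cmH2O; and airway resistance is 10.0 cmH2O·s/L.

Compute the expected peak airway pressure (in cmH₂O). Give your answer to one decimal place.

Flow: 36 L/min ÷ 60 = 0.6 L/s.
PIP = Pplat + Raw × flow = 28 + 10.0 × 0.6 = 28 + 6.0 = 34.0 cmH2O.

34.0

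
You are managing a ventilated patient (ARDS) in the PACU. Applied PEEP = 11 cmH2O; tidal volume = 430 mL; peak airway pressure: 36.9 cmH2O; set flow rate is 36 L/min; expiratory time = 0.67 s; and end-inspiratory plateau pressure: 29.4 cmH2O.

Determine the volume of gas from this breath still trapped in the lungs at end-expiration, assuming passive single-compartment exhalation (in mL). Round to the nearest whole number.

43

Flow: 36 L/min ÷ 60 = 0.6 L/s.
R = (PIP − Pplat)/V̇ = (36.9 − 29.4) / 0.6 = 7.5/0.6 = 12.5 cmH2O·s/L.
C = Vt/(Pplat − PEEP) = 430.0 / (29.4 − 11) = 430.0/18.4 = 23.37 mL/cmH2O.
τ = R × C = 12.5 × 0.02337 L/cmH2O = 0.2921 s.
Fraction remaining = e^(−Te/τ) = e^(−0.67/0.2921) = 0.1009.
Trapped volume = 430.0 × 0.1009 = 43.387 mL.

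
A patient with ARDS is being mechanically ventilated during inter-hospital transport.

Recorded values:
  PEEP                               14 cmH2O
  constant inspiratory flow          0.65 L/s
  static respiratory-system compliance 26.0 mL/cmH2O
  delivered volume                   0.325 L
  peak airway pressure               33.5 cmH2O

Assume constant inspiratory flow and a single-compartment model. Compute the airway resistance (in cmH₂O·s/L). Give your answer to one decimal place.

Equation of motion (constant flow): PIP = Vt/C + R·V̇ + PEEP.
R·V̇ = PIP − Vt/C − PEEP = 33.5 − 325/26.0 − 14 = 33.5 − 12.5 − 14 = 7.0 cmH2O.
R = 7.0 / 0.65 = 10.769 cmH2O·s/L.

10.8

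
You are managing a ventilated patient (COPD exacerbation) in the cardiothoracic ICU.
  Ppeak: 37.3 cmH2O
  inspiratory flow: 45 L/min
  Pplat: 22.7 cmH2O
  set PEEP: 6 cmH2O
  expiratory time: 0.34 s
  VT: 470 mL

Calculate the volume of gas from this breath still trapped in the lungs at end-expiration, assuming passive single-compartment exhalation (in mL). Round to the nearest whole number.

253

Flow: 45 L/min ÷ 60 = 0.75 L/s.
R = (PIP − Pplat)/V̇ = (37.3 − 22.7) / 0.75 = 14.6/0.75 = 19.467 cmH2O·s/L.
C = Vt/(Pplat − PEEP) = 470.0 / (22.7 − 6) = 470.0/16.7 = 28.144 mL/cmH2O.
τ = R × C = 19.467 × 0.02814 L/cmH2O = 0.5478 s.
Fraction remaining = e^(−Te/τ) = e^(−0.34/0.5478) = 0.5376.
Trapped volume = 470.0 × 0.5376 = 252.67 mL.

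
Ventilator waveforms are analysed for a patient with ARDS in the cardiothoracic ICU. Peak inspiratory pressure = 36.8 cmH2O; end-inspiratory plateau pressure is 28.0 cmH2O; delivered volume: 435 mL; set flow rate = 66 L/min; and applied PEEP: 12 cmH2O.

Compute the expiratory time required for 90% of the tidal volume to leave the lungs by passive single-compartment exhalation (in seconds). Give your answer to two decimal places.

Flow: 66 L/min ÷ 60 = 1.1 L/s.
R = (PIP − Pplat)/V̇ = (36.8 − 28.0) / 1.1 = 8.8/1.1 = 8.0 cmH2O·s/L.
C = Vt/(Pplat − PEEP) = 435.0 / (28.0 − 12) = 435.0/16.0 = 27.188 mL/cmH2O.
τ = R × C = 8.0 × 0.02719 L/cmH2O = 0.2175 s.
t = −τ·ln(1 − 0.90) = −0.2175·ln(0.1) = 0.5008 s.

0.50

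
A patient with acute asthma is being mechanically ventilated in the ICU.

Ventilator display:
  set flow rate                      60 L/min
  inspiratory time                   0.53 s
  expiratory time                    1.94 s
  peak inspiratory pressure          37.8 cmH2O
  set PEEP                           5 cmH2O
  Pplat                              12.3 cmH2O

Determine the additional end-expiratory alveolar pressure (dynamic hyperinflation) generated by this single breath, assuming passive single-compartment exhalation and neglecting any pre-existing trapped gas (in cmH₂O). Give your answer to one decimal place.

Flow: 60 L/min ÷ 60 = 1 L/s.
Vt = flow × Ti = 1 L/s × 0.53 s × 1000 mL/L = 530.0 mL.
R = (PIP − Pplat)/V̇ = (37.8 − 12.3) / 1 = 25.5/1 = 25.5 cmH2O·s/L.
C = Vt/(Pplat − PEEP) = 530.0 / (12.3 − 5) = 530.0/7.3 = 72.603 mL/cmH2O.
τ = R × C = 25.5 × 0.0726 L/cmH2O = 1.851 s.
Fraction remaining = e^(−Te/τ) = e^(−1.94/1.851) = 0.3506; trapped volume = 530.0 × 0.3506 = 185.82 mL.
Additional alveolar pressure from trapping ≈ V_trapped / C = 185.82 / 72.603 = 2.559 cmH2O.

2.6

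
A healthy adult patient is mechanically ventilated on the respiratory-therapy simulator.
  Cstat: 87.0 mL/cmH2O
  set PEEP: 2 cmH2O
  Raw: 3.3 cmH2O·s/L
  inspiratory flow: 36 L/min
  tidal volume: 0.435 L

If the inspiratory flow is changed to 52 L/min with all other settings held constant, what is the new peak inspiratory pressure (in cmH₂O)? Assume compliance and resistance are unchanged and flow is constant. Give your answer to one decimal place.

9.9

Flow: 36 L/min ÷ 60 = 0.6 L/s.
New flow: 52 L/min ÷ 60 = 0.8667 L/s.
PIP = Vt/C + R·V̇ + PEEP (constant-flow equation of motion).
Only the resistive term changes: ΔPIP = R × ΔV̇ = 3.3 × (0.8667 − 0.6) = 3.3 × 0.2667 = 0.8801 cmH2O.
Original PIP = 435/87.0 + 3.3×0.6 + 2 = 8.98 cmH2O; new PIP = 8.98 + (0.8801) = 9.86 cmH2O.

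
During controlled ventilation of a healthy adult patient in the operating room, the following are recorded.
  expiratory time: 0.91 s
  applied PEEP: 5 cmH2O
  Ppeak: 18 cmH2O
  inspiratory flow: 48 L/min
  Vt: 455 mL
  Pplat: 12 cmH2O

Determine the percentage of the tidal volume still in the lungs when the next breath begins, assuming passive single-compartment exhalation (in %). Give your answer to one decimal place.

15.5

Flow: 48 L/min ÷ 60 = 0.8 L/s.
R = (PIP − Pplat)/V̇ = (18 − 12) / 0.8 = 6.0/0.8 = 7.5 cmH2O·s/L.
C = Vt/(Pplat − PEEP) = 455.0 / (12 − 5) = 455.0/7.0 = 65.0 mL/cmH2O.
τ = R × C = 7.5 × 0.065 L/cmH2O = 0.4875 s.
Fraction remaining at end-expiration = e^(−Te/τ) = e^(−0.91/0.4875) = 0.1546 → 15.46%.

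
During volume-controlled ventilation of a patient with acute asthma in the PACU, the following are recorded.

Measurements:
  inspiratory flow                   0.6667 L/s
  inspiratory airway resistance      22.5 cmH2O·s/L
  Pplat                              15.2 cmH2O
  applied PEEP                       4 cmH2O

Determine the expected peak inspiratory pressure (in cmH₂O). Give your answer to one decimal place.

PIP = Pplat + Raw × flow = 15.2 + 22.5 × 0.6667 = 15.2 + 15.001 = 30.201 cmH2O.

30.2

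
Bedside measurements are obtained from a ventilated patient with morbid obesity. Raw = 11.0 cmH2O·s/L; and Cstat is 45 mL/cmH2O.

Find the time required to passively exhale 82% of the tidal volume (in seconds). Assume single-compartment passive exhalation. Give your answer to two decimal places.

τ = R × C = 11.0 × 45 mL/cmH2O = 11.0 × 0.045 L/cmH2O = 0.495 s.
Exhaled fraction f = 1 − e^(−t/τ) → t = −τ·ln(1 − f) = −0.495·ln(0.18) = 0.8488 s.

0.85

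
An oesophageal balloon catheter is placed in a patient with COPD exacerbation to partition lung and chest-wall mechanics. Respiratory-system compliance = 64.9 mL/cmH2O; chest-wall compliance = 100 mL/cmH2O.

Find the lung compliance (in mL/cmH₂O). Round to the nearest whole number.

1/CL = 1/Crs − 1/Ccw.
1/CL = 1/64.9 − 1/100 = 0.005408.
CL = 184.91 mL/cmH2O.

185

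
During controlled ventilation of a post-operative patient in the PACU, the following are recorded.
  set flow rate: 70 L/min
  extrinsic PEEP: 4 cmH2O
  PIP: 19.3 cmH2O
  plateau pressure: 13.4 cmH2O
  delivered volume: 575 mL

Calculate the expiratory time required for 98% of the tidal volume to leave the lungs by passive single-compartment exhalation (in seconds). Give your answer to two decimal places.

1.21

Flow: 70 L/min ÷ 60 = 1.1667 L/s.
R = (PIP − Pplat)/V̇ = (19.3 − 13.4) / 1.1667 = 5.9/1.1667 = 5.057 cmH2O·s/L.
C = Vt/(Pplat − PEEP) = 575.0 / (13.4 − 4) = 575.0/9.4 = 61.17 mL/cmH2O.
τ = R × C = 5.057 × 0.06117 L/cmH2O = 0.3093 s.
t = −τ·ln(1 − 0.98) = −0.3093·ln(0.02) = 1.21 s.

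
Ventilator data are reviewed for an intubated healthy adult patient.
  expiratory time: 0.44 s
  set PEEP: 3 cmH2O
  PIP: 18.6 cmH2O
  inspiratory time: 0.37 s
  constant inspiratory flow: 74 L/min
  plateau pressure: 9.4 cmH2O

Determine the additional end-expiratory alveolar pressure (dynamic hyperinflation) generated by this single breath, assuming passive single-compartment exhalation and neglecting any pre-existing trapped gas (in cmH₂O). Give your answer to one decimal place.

2.8

Flow: 74 L/min ÷ 60 = 1.2333 L/s.
Vt = flow × Ti = 1.2333 L/s × 0.37 s × 1000 mL/L = 456.32 mL.
R = (PIP − Pplat)/V̇ = (18.6 − 9.4) / 1.2333 = 9.2/1.2333 = 7.46 cmH2O·s/L.
C = Vt/(Pplat − PEEP) = 456.32 / (9.4 − 3) = 456.32/6.4 = 71.3 mL/cmH2O.
τ = R × C = 7.46 × 0.0713 L/cmH2O = 0.5319 s.
Fraction remaining = e^(−Te/τ) = e^(−0.44/0.5319) = 0.4373; trapped volume = 456.32 × 0.4373 = 199.55 mL.
Additional alveolar pressure from trapping ≈ V_trapped / C = 199.55 / 71.3 = 2.799 cmH2O.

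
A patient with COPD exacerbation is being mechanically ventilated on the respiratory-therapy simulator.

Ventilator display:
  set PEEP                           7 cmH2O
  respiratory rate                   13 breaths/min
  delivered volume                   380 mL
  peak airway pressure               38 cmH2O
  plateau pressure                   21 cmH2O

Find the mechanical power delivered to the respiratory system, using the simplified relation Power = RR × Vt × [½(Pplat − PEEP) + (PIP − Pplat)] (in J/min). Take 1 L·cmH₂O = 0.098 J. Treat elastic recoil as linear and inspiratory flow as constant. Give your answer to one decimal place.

11.6

Per-breath work = Vt × [½(Pplat−PEEP) + (PIP−Pplat)] = 0.380 × [0.5×14.0 + 17.0] = 0.380 × 24.0 = 9.12 L·cmH2O.
Power = 13 × 9.12 = 118.56 L·cmH2O/min.
× 0.098 J/(L·cmH2O) → 11.619 J/min.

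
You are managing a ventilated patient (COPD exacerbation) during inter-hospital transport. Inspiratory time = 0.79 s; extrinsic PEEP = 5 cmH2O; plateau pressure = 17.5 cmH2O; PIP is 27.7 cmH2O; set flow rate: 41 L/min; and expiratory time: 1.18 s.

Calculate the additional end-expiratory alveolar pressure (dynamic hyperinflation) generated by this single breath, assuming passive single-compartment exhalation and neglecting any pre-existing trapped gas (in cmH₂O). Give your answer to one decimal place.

2.0

Flow: 41 L/min ÷ 60 = 0.6833 L/s.
Vt = flow × Ti = 0.6833 L/s × 0.79 s × 1000 mL/L = 539.81 mL.
R = (PIP − Pplat)/V̇ = (27.7 − 17.5) / 0.6833 = 10.2/0.6833 = 14.928 cmH2O·s/L.
C = Vt/(Pplat − PEEP) = 539.81 / (17.5 − 5) = 539.81/12.5 = 43.185 mL/cmH2O.
τ = R × C = 14.928 × 0.04319 L/cmH2O = 0.6447 s.
Fraction remaining = e^(−Te/τ) = e^(−1.18/0.6447) = 0.1604; trapped volume = 539.81 × 0.1604 = 86.586 mL.
Additional alveolar pressure from trapping ≈ V_trapped / C = 86.586 / 43.185 = 2.005 cmH2O.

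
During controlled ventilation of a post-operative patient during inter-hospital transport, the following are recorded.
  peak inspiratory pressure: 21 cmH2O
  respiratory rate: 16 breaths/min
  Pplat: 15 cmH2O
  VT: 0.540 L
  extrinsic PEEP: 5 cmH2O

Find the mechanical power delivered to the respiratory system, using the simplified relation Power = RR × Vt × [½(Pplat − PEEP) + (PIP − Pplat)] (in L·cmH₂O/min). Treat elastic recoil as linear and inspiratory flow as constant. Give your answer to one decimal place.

Per-breath work = Vt × [½(Pplat−PEEP) + (PIP−Pplat)] = 0.540 × [0.5×10.0 + 6.0] = 0.540 × 11.0 = 5.94 L·cmH2O.
Power = 16 × 5.94 = 95.04 L·cmH2O/min.

95.0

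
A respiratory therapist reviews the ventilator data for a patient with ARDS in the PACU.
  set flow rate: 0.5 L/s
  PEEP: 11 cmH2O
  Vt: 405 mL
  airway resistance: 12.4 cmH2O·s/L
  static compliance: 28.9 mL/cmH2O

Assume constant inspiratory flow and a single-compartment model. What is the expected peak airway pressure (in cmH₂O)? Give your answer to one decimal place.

31.2

Equation of motion (constant flow): PIP = Vt/C + R·V̇ + PEEP.
PIP = 405/28.9 + 12.4×0.5 + 11 = 14.014 + 6.2 + 11 = 31.214 cmH2O.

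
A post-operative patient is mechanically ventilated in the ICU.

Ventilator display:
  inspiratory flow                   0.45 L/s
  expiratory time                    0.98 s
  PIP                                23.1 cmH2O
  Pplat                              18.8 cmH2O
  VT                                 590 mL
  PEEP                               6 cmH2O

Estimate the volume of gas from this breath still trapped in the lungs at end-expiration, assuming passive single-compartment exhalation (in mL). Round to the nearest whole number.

64

R = (PIP − Pplat)/V̇ = (23.1 − 18.8) / 0.45 = 4.3/0.45 = 9.556 cmH2O·s/L.
C = Vt/(Pplat − PEEP) = 590.0 / (18.8 − 6) = 590.0/12.8 = 46.094 mL/cmH2O.
τ = R × C = 9.556 × 0.04609 L/cmH2O = 0.4404 s.
Fraction remaining = e^(−Te/τ) = e^(−0.98/0.4404) = 0.108.
Trapped volume = 590.0 × 0.108 = 63.72 mL.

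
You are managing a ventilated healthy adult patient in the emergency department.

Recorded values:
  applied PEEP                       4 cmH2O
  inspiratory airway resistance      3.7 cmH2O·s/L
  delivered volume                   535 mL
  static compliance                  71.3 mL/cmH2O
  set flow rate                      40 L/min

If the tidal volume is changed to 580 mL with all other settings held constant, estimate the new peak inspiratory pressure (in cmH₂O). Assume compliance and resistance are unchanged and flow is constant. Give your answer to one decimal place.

14.6

Flow: 40 L/min ÷ 60 = 0.6667 L/s.
PIP = Vt/C + R·V̇ + PEEP (constant-flow equation of motion).
Only the elastic term changes: ΔPIP = ΔVt / C = (580 − 535) / 71.3 = 0.6311 cmH2O.
Original PIP = 535/71.3 + 3.7×0.6667 + 4 = 13.97 cmH2O; new PIP = 13.97 + (0.6311) = 14.601 cmH2O.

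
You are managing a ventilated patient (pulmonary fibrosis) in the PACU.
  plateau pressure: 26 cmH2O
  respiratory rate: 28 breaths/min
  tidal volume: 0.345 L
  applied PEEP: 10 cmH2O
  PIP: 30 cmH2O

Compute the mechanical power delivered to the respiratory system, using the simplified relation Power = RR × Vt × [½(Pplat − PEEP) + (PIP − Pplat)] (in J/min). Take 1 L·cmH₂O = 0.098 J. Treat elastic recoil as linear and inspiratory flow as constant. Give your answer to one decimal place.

11.4

Per-breath work = Vt × [½(Pplat−PEEP) + (PIP−Pplat)] = 0.345 × [0.5×16.0 + 4.0] = 0.345 × 12.0 = 4.14 L·cmH2O.
Power = 28 × 4.14 = 115.92 L·cmH2O/min.
× 0.098 J/(L·cmH2O) → 11.36 J/min.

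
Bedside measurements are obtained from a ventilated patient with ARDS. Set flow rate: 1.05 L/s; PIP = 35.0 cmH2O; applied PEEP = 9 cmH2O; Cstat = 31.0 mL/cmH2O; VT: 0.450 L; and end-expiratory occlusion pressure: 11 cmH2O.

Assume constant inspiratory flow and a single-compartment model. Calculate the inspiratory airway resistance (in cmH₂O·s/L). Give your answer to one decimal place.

Total PEEP = 11 cmH2O (set 9 + intrinsic 2); this is the baseline alveolar pressure.
Equation of motion (constant flow): PIP = Vt/C + R·V̇ + PEEP.
R·V̇ = PIP − Vt/C − PEEP = 35.0 − 450/31.0 − 11 = 35.0 − 14.516 − 11 = 9.484 cmH2O.
R = 9.484 / 1.05 = 9.032 cmH2O·s/L.

9.0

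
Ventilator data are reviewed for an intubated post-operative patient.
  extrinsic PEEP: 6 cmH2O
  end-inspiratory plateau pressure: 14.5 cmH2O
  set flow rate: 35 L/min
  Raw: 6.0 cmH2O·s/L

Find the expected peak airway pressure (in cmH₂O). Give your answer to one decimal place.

18.0

Flow: 35 L/min ÷ 60 = 0.5833 L/s.
PIP = Pplat + Raw × flow = 14.5 + 6.0 × 0.5833 = 14.5 + 3.5 = 18.0 cmH2O.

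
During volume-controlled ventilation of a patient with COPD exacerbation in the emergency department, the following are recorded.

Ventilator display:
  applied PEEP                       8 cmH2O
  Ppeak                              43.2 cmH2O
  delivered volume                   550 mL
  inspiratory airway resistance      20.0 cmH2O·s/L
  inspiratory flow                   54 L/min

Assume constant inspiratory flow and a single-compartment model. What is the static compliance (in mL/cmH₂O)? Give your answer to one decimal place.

Flow: 54 L/min ÷ 60 = 0.9 L/s.
Equation of motion (constant flow): PIP = Vt/C + R·V̇ + PEEP.
Vt/C = PIP − R·V̇ − PEEP = 43.2 − 20.0×0.9 − 8 = 43.2 − 18.0 − 8 = 17.2 cmH2O.
C = Vt / 17.2 = 550 / 17.2 = 31.977 mL/cmH2O.

32.0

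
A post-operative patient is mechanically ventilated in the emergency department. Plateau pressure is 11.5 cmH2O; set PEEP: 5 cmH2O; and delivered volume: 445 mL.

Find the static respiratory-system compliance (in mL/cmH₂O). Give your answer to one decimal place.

Cstat = Vt / (Pplat − PEEP) = 445 / (11.5 − 5) = 445 / 6.5 = 68.462 mL/cmH2O.

68.5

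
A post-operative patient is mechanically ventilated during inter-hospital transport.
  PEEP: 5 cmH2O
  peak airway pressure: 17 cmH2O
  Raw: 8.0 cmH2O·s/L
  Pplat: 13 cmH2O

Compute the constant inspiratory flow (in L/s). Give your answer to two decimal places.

0.50

flow = (PIP − Pplat) / Raw = 4.0 / 8.0 = 0.5 L/s.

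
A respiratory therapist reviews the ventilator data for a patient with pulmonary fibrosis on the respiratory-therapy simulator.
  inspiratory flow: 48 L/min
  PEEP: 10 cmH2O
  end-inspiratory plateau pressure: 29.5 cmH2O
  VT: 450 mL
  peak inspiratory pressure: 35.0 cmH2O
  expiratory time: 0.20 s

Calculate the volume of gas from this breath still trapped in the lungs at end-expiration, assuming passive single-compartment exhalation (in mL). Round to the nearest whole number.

Flow: 48 L/min ÷ 60 = 0.8 L/s.
R = (PIP − Pplat)/V̇ = (35.0 − 29.5) / 0.8 = 5.5/0.8 = 6.875 cmH2O·s/L.
C = Vt/(Pplat − PEEP) = 450.0 / (29.5 − 10) = 450.0/19.5 = 23.077 mL/cmH2O.
τ = R × C = 6.875 × 0.02308 L/cmH2O = 0.1587 s.
Fraction remaining = e^(−Te/τ) = e^(−0.20/0.1587) = 0.2836.
Trapped volume = 450.0 × 0.2836 = 127.62 mL.

128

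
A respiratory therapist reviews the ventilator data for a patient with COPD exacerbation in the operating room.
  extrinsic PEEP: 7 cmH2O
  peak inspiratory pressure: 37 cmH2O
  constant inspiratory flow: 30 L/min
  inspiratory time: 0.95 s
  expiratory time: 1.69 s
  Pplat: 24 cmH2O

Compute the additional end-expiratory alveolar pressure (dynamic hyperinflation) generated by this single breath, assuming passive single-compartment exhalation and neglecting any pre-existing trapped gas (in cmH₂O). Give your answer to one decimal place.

Flow: 30 L/min ÷ 60 = 0.5 L/s.
Vt = flow × Ti = 0.5 L/s × 0.95 s × 1000 mL/L = 475.0 mL.
R = (PIP − Pplat)/V̇ = (37 − 24) / 0.5 = 13.0/0.5 = 26.0 cmH2O·s/L.
C = Vt/(Pplat − PEEP) = 475.0 / (24 − 7) = 475.0/17.0 = 27.941 mL/cmH2O.
τ = R × C = 26.0 × 0.02794 L/cmH2O = 0.7264 s.
Fraction remaining = e^(−Te/τ) = e^(−1.69/0.7264) = 0.09763; trapped volume = 475.0 × 0.09763 = 46.374 mL.
Additional alveolar pressure from trapping ≈ V_trapped / C = 46.374 / 27.941 = 1.66 cmH2O.

1.7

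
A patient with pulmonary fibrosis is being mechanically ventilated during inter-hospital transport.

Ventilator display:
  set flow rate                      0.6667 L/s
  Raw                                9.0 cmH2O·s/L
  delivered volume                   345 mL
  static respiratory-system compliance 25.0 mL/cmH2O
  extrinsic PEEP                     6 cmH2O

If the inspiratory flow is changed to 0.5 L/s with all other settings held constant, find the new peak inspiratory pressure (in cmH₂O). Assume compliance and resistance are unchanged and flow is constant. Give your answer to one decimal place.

PIP = Vt/C + R·V̇ + PEEP (constant-flow equation of motion).
Only the resistive term changes: ΔPIP = R × ΔV̇ = 9.0 × (0.5 − 0.6667) = 9.0 × -0.1667 = -1.5 cmH2O.
Original PIP = 345/25.0 + 9.0×0.6667 + 6 = 25.8 cmH2O; new PIP = 25.8 + (-1.5) = 24.3 cmH2O.

24.3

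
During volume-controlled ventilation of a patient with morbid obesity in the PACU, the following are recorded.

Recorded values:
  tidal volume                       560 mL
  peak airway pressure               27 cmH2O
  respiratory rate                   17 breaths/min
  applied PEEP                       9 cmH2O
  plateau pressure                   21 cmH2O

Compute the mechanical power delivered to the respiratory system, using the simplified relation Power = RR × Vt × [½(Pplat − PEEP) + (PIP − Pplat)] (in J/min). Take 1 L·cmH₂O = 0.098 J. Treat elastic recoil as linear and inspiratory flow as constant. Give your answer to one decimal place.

11.2

Per-breath work = Vt × [½(Pplat−PEEP) + (PIP−Pplat)] = 0.560 × [0.5×12.0 + 6.0] = 0.560 × 12.0 = 6.72 L·cmH2O.
Power = 17 × 6.72 = 114.24 L·cmH2O/min.
× 0.098 J/(L·cmH2O) → 11.196 J/min.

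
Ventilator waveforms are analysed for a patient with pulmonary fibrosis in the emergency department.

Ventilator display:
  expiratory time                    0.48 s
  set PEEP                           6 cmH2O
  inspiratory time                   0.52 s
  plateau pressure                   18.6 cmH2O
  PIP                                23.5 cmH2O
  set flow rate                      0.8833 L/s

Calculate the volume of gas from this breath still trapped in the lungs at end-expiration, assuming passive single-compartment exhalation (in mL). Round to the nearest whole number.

Vt = flow × Ti = 0.8833 L/s × 0.52 s × 1000 mL/L = 459.32 mL.
R = (PIP − Pplat)/V̇ = (23.5 − 18.6) / 0.8833 = 4.9/0.8833 = 5.547 cmH2O·s/L.
C = Vt/(Pplat − PEEP) = 459.32 / (18.6 − 6) = 459.32/12.6 = 36.454 mL/cmH2O.
τ = R × C = 5.547 × 0.03645 L/cmH2O = 0.2022 s.
Fraction remaining = e^(−Te/τ) = e^(−0.48/0.2022) = 0.09312.
Trapped volume = 459.32 × 0.09312 = 42.772 mL.

43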